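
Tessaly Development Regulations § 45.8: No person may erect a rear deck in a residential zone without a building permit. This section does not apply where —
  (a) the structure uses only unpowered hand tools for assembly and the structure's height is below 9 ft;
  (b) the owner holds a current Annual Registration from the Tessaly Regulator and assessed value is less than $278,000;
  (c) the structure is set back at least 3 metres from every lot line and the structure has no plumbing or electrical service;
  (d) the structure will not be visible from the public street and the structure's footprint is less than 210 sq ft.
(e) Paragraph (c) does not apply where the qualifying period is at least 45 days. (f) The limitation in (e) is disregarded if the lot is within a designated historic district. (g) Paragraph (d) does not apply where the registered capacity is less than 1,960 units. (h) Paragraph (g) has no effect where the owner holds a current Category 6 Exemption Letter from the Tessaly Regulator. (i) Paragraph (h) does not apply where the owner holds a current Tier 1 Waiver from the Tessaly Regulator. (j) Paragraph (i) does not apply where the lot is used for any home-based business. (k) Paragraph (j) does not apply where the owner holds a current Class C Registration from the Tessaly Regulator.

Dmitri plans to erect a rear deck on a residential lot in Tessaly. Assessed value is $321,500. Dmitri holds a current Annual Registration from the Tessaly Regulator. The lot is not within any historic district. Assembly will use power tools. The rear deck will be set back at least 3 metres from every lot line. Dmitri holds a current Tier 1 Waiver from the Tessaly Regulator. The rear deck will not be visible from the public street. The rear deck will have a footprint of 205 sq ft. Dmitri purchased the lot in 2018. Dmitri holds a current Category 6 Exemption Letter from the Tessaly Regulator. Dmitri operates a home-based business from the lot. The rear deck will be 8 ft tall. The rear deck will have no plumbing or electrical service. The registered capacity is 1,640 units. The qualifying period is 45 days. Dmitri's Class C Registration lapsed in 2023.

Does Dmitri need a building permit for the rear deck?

Exception (a) does not apply: assembly uses power tools.
Exception (b) fails — assessed value is $321,500, not less than $278,000.
Exception (c) is satisfied on its face — the setback is at least 3 m on every side; there is no plumbing or electrical service. But applying paragraphs (e)–(f): (e) operates against (c): the qualifying period is 45 days, meeting the 45 days threshold. (f), which would lift (e), is not triggered — the lot is not in a historic district. So (c) is unavailable.
Exception (d)'s conditions are all satisfied: the structure will not be visible from the street; the structure's footprint is 205 sq ft, less than the 210 sq ft limit. Considering the limiting provisions: (g) applies (the registered capacity is 1,640 units, less than the 1,960 units limit), but is set aside by (h): (h) is triggered — a current Category 6 Exemption Letter is held. (i) would limit (h) — a current Tier 1 Waiver is held — but (j) sets (i) aside: (j) applies — a home-based business operates on the lot. (k), which would lift (j), is not triggered — the Class C Registration is not current. (d) remains available.

No — exception (d) applies; Dmitri does not need a building permit.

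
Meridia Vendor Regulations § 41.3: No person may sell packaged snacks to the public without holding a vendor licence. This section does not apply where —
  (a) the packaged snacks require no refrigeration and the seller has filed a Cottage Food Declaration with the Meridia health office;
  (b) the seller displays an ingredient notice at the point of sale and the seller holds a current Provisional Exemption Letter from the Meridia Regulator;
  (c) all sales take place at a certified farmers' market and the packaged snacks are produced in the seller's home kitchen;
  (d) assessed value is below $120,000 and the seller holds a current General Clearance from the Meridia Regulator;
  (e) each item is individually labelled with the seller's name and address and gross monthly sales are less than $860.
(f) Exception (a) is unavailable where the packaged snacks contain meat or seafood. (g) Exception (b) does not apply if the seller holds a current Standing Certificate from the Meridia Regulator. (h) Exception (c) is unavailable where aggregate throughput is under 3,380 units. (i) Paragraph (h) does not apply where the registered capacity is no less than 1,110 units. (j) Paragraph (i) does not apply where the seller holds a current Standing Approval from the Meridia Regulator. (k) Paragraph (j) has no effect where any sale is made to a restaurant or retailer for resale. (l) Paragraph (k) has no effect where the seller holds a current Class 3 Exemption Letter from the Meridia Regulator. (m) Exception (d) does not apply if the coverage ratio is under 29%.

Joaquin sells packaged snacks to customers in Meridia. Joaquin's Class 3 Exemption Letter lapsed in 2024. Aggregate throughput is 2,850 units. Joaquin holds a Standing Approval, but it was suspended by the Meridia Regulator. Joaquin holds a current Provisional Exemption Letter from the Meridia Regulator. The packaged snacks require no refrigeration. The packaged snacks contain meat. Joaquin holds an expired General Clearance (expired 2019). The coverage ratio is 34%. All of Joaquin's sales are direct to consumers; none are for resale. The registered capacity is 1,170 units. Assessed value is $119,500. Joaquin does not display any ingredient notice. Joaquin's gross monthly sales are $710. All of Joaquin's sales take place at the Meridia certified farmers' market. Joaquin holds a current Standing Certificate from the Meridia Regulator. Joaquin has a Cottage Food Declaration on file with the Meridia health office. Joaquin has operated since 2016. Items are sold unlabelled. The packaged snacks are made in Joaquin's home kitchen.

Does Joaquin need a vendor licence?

No — exception (c) applies; Joaquin is not required to hold a vendor licence.

Exception (a)'s conditions are all satisfied: the packaged snacks are shelf-stable; a Cottage Food Declaration is on file. But: (f) operates — the packaged snacks contain meat. Exception (a) does not apply.
Exception (b) fails — no ingredient notice is displayed.
All of (c)'s requirements are met (all sales are at a certified farmers' market; the packaged snacks are home-kitchen produced). Considering the limiting provisions: (h) is engaged (aggregate throughput is 2,850 units, under the 3,380 units limit), but is itself disapplied by (i): (i) operates against (h): the registered capacity is 1,170 units, meeting the 1,110 units threshold. (j) does not operate here (there is no Standing Approval in force), so (i) stands. (c) remains available.
Exception (d) fails — the General Clearance is not current.
Exception (e) does not apply: items are sold unlabelled.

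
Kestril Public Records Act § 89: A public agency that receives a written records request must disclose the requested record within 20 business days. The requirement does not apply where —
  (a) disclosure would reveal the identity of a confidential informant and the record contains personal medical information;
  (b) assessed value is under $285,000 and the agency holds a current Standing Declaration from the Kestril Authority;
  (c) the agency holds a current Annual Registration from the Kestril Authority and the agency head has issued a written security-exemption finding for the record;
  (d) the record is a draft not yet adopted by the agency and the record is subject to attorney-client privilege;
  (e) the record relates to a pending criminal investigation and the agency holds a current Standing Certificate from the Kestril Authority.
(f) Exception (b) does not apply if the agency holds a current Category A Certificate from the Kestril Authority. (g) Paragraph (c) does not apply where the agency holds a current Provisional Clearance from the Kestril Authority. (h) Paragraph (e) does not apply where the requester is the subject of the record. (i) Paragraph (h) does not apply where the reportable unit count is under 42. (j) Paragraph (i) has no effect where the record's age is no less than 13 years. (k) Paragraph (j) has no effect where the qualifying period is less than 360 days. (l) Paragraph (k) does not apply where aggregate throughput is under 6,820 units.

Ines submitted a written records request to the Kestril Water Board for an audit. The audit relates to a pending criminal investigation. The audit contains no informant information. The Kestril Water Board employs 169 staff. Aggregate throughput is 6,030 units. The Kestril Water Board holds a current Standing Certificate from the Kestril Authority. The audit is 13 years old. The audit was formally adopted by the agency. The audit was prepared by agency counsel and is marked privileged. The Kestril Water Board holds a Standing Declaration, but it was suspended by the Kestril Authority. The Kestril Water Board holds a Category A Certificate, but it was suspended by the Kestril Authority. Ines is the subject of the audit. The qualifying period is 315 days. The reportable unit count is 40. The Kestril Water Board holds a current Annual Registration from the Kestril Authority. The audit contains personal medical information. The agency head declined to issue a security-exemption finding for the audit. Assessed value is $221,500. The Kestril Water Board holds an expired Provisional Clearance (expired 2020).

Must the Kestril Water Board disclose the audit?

Yes — the Kestril Water Board must disclose the audit.

Exception (a) fails — the audit contains no informant information.
Exception (b) does not apply: no current Standing Declaration is held.
Exception (c) requires that the agency head has issued a written security-exemption finding for the record; but the agency head declined to issue a security-exemption finding, so (c) is unavailable.
Exception (d) requires that the record is a draft not yet adopted by the agency; but the audit has been formally adopted, so (d) is unavailable.
Exception (e) is satisfied on its face — the audit relates to a pending investigation; a current Standing Certificate is held. However, paragraphs (h)–(l) must be considered: (h) operates — Ines is the subject of the audit. (i) is engaged (the reportable unit count is 40, under the 42 limit), but is set aside by (j): (j) operates against (i): the record's age is 13 years, meeting the 13 years threshold. (k) would limit (j) — the qualifying period is 315 days, less than the 360 days limit — but (l) sets (k) aside: (l) operates against (k): aggregate throughput is 6,030 units, under the 6,820 units limit. Exception (e) does not apply.
No exception displaces § 89.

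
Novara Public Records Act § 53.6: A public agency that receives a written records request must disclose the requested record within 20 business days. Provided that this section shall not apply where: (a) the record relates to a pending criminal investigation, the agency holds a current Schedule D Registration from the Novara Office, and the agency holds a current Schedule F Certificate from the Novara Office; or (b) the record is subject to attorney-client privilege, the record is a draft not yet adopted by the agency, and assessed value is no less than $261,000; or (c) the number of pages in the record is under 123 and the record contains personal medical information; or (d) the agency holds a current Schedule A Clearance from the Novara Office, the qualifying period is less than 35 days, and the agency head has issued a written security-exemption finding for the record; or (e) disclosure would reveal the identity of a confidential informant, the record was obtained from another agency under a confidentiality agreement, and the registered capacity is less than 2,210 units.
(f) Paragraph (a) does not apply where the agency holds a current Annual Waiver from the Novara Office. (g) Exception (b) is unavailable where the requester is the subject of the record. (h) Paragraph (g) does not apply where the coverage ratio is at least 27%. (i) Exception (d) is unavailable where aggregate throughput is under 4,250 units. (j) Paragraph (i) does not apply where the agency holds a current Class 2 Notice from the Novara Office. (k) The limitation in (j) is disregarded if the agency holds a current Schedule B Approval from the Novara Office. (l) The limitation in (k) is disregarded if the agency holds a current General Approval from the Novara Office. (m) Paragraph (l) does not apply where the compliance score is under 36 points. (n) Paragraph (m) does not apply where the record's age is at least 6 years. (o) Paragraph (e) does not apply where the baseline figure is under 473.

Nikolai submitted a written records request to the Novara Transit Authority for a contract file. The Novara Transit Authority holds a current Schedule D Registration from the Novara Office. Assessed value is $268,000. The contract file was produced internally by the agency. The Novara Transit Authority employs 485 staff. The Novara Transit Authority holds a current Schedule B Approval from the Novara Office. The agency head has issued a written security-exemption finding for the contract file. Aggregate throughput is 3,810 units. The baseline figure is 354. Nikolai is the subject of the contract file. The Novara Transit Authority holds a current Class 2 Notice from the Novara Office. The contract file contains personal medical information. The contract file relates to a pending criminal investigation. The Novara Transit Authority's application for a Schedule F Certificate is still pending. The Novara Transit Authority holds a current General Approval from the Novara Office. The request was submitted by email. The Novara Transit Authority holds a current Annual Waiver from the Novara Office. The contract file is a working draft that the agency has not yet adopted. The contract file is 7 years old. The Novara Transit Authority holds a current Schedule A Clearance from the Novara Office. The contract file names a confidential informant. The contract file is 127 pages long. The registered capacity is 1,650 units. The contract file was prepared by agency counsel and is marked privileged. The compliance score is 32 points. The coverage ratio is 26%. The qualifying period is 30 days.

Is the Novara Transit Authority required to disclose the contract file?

Exception (a) requires that the agency holds a current Schedule F Certificate from the Novara Office; but there is no Schedule F Certificate in force, so (a) is unavailable.
Exception (b)'s conditions are all satisfied: the contract file is privileged; the contract file is an unadopted draft; assessed value is $268,000, meeting the $261,000 threshold. Turning to paragraphs (g)–(h): (g) operates against (b): Nikolai is the subject of the contract file. (h), which would lift (g), is inapplicable — the coverage ratio is 26%, short of 27%. So (b) is unavailable.
Exception (c) does not apply: the number of pages in the record is 127, not under 123.
Exception (d)'s conditions are all satisfied: a current Schedule A Clearance is held; the qualifying period is 30 days, less than the 35 days limit; a written security-exemption finding has been issued. Applying paragraphs (i)–(n): (i) would limit (d) — aggregate throughput is 3,810 units, under the 4,250 units limit — but (j) sets (i) aside: (j) operates against (i): a current Class 2 Notice is held. (k) would limit (j) — a current Schedule B Approval is held — but (l) sets (k) aside: (l) operates against (k): a current General Approval is held. (m) would limit (l) — the compliance score is 32 points, under the 36 points limit — but (n) sets (m) aside: (n) operates against (m): the record's age is 7 years, meeting the 6 years threshold. So (d) applies.
Exception (e) fails — the contract file was produced internally.

No — exception (d) applies; the Novara Transit Authority is not required to disclose the contract file.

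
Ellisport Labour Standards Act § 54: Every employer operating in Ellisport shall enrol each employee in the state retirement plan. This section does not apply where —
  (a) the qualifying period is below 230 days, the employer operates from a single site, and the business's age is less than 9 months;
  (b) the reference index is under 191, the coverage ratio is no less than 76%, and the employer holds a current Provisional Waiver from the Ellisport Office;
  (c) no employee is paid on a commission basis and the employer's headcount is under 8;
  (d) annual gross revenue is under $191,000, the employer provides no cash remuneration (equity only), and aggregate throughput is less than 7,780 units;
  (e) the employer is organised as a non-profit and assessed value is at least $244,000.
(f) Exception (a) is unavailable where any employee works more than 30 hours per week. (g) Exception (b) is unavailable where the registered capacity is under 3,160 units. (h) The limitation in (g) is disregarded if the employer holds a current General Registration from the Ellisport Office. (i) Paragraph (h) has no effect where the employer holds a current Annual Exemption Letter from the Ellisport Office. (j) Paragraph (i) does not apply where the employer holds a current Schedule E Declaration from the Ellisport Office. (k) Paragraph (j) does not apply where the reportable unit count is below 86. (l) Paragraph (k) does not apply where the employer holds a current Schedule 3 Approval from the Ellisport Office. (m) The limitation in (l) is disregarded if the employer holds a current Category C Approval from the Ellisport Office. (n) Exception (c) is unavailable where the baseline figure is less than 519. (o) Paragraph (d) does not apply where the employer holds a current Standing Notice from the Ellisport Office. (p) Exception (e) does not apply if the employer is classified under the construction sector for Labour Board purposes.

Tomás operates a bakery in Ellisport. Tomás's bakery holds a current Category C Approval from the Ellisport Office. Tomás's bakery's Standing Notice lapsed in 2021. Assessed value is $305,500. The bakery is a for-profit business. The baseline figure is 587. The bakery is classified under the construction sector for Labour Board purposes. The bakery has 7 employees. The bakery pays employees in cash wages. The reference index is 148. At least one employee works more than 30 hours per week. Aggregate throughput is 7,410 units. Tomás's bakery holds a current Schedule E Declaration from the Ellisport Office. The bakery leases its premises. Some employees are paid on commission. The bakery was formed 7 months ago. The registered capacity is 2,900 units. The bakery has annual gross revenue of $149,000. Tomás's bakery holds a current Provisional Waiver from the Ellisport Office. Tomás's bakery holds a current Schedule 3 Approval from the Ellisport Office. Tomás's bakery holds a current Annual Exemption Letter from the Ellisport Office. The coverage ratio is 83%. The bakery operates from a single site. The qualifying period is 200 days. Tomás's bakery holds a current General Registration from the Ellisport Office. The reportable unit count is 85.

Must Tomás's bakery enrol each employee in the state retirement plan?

Yes — Tomás's bakery must enrol each employee in the state retirement plan.

Exception (a) is satisfied on its face — the qualifying period is 200 days, below the 230 days limit; the employer operates from a single site; the business's age is 7 months, less than the 9 months limit. But: (f) operates — at least one employee exceeds 30 hours/week. Exception (a) does not apply.
Exception (b)'s conditions are all satisfied: the reference index is 148, under the 191 limit; the coverage ratio is 83%, meeting the 76% threshold; a current Provisional Waiver is held. But: (g) operates against (b): the registered capacity is 2,900 units, under the 3,160 units limit. (h) operates (a current General Registration is held), but yields to (i): (i) operates against (h): a current Annual Exemption Letter is held. (j) would limit (i) — a current Schedule E Declaration is held — but (k) sets (j) aside: (k) operates against (j): the reportable unit count is 85, below the 86 limit. (l) is triggered (a current Schedule 3 Approval is held), but is itself disapplied by (m): (m) is triggered — a current Category C Approval is held. Exception (b) does not apply.
Exception (c) fails — some employees are paid on commission.
Exception (d) requires that the employer provides no cash remuneration (equity only); but employees are paid cash wages, so (d) is unavailable.
Exception (e) fails — the employer is for-profit.
Every exception is unavailable, so the rule governs.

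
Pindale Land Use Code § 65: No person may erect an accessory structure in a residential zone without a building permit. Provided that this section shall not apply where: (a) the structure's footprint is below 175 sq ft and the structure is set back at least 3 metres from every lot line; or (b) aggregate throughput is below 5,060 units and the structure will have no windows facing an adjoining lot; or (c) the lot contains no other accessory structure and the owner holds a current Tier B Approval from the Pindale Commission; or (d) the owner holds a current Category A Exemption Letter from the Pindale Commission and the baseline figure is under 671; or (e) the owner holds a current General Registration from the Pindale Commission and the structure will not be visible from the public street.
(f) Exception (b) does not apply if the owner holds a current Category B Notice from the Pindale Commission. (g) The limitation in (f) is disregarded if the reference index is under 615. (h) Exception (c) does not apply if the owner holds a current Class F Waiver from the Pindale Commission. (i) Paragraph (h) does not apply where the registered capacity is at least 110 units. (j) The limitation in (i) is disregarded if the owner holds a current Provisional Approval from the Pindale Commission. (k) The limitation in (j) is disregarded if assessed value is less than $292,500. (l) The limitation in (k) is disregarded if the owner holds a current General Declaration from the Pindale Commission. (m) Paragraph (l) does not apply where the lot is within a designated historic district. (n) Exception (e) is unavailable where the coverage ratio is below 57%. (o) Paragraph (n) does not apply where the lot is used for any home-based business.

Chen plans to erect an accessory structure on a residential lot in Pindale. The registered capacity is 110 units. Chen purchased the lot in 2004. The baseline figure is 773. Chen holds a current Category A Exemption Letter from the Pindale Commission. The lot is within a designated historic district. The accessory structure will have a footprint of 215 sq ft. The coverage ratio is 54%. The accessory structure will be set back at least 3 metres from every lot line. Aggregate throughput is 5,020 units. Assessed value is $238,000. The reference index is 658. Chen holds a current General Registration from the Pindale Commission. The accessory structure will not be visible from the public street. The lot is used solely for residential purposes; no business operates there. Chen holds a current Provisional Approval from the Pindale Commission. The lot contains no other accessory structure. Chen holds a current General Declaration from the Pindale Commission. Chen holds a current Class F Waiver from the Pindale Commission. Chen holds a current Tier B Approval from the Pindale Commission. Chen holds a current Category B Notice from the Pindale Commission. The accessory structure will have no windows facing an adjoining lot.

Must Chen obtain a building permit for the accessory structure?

Exception (a) does not apply: the structure's footprint is 215 sq ft, not below 175 sq ft.
Exception (b): aggregate throughput is 5,020 units, below the 5,060 units limit; no windows face an adjoining lot — every condition holds. But applying paragraphs (f)–(g): (f) is triggered — a current Category B Notice is held. (g) is inapplicable (the reference index is 658, not under 615), so (f) stands. Exception (b) does not apply.
Exception (c): the lot has no other accessory structure; a current Tier B Approval is held — every condition holds. Considering the limiting provisions: (h) would limit (c) — a current Class F Waiver is held — but (i) sets (h) aside: (i) applies — the registered capacity is 110 units, meeting the 110 units threshold. (j) would limit (i) — a current Provisional Approval is held — but (k) sets (j) aside: (k) is engaged — assessed value is $238,000, less than the $292,500 limit. (l) would limit (k) — a current General Declaration is held — but (m) sets (l) aside: (m) is triggered — the lot is in a historic district. So (c) applies.
Exception (d) does not apply: the baseline figure is 773, not under 671.
Exception (e)'s conditions are all satisfied: a current General Registration is held; the structure will not be visible from the street. But: (n) operates against (e): the coverage ratio is 54%, below the 57% limit. (o) is not engaged (the lot is solely residential), so (n) stands. Exception (e) does not apply.

No — exception (c) applies; Chen does not need a building permit.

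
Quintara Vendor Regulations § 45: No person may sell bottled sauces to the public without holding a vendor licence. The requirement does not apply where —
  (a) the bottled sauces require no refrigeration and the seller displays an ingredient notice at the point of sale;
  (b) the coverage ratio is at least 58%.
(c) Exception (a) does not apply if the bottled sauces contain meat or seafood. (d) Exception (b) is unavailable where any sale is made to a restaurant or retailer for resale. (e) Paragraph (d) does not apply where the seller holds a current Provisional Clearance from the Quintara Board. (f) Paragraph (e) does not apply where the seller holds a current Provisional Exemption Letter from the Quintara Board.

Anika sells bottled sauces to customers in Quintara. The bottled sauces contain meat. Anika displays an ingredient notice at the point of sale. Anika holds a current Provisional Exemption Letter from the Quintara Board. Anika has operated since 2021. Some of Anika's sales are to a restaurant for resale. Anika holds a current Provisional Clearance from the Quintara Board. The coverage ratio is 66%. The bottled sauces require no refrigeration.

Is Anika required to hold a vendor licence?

Yes — Anika must hold a vendor licence.

All of (a)'s requirements are met (the bottled sauces are shelf-stable; an ingredient notice is displayed). But: (c) operates — the bottled sauces contain meat. Exception (a) does not apply.
Exception (b): the coverage ratio is 66%, meeting the 58% threshold — every condition holds. Turning to paragraphs (d)–(f): (d) is engaged — some sales are to a restaurant for resale. (e) applies (a current Provisional Clearance is held), but yields to (f): (f) applies — a current Provisional Exemption Letter is held. So (b) is unavailable.
No exception is made out. Anika falls within the general rule.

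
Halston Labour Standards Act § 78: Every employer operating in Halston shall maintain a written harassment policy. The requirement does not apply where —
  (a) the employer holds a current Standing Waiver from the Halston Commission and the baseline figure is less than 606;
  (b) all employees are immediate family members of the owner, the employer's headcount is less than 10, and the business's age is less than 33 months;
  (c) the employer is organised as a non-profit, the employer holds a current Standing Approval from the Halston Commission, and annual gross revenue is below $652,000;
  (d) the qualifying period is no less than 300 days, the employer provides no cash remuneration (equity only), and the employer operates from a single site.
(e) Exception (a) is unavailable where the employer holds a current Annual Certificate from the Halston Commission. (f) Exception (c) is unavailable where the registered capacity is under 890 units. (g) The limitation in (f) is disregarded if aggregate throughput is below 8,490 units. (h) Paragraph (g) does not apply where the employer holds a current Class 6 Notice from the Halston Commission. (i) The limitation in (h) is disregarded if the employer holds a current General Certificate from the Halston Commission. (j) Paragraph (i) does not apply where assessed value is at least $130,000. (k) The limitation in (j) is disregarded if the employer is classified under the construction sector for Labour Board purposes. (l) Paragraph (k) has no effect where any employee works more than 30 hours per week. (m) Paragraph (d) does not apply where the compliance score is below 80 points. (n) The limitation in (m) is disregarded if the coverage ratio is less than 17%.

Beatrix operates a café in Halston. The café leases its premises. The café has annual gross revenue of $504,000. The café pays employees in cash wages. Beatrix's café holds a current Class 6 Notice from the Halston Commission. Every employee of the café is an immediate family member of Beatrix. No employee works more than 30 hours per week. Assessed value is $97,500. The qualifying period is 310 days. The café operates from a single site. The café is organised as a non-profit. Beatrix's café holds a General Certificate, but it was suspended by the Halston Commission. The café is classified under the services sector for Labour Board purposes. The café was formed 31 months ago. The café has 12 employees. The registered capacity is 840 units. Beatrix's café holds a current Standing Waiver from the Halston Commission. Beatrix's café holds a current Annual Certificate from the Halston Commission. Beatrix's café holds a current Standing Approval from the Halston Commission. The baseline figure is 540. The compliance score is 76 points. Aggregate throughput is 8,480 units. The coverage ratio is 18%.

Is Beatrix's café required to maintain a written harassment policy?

All of (a)'s requirements are met (a current Standing Waiver is held; the baseline figure is 540, less than the 606 limit). However, paragraph (e) must be considered: (e) operates against (a): a current Annual Certificate is held. Exception (a) does not apply.
Exception (b) does not apply: the employer's headcount is 12, not less than 10.
Exception (c)'s conditions are all satisfied: the employer is a non-profit; a current Standing Approval is held; annual gross revenue is $504,000, below the $652,000 limit. But applying paragraphs (f)–(l): (f) operates — the registered capacity is 840 units, under the 890 units limit. (g) would limit (f) — aggregate throughput is 8,480 units, below the 8,490 units limit — but (h) sets (g) aside: (h) is triggered — a current Class 6 Notice is held. (i), which would lift (h), is not engaged — no current General Certificate is held. So (c) is unavailable.
Exception (d) fails — employees are paid cash wages.
No exception applies. The general rule governs.

Yes — Beatrix's café must maintain a written harassment policy.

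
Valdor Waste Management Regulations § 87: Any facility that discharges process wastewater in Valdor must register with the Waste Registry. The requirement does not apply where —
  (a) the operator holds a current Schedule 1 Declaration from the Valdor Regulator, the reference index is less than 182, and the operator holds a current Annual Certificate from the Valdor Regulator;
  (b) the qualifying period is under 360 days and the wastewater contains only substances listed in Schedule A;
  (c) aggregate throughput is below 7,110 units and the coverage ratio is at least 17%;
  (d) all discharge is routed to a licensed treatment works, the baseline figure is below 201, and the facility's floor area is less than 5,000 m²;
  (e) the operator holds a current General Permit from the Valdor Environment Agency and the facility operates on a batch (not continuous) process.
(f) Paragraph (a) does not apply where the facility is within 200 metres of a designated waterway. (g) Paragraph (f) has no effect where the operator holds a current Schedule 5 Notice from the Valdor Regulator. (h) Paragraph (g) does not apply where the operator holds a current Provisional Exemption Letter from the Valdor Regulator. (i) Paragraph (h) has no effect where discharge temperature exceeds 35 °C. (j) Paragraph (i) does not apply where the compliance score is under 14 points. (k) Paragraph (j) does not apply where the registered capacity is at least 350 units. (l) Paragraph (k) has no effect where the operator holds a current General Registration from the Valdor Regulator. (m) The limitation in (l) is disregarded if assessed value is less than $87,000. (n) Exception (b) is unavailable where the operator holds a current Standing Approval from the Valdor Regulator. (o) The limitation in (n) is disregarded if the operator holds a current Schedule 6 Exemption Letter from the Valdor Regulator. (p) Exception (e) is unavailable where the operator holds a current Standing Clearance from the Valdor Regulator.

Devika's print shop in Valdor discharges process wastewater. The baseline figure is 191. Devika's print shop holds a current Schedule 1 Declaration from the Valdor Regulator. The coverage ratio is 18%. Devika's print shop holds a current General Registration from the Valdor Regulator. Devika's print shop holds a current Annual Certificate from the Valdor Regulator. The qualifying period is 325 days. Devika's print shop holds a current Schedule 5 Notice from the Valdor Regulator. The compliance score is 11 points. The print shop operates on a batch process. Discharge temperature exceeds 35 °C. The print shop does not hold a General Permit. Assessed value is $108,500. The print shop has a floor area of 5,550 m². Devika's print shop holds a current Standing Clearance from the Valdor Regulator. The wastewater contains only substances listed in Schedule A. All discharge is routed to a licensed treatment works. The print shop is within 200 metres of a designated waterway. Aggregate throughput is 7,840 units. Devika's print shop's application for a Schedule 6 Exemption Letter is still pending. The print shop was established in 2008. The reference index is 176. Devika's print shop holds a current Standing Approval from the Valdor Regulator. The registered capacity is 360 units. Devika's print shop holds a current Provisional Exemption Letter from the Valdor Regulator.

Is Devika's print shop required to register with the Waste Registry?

Exception (a): a current Schedule 1 Declaration is held; the reference index is 176, less than the 182 limit; a current Annual Certificate is held — every condition holds. But applying paragraphs (f)–(m): (f) is engaged — the print shop is within 200 m of a designated waterway. (g) would limit (f) — a current Schedule 5 Notice is held — but (h) sets (g) aside: (h) operates against (g): a current Provisional Exemption Letter is held. (i) would limit (h) — discharge temperature exceeds 35 °C — but (j) sets (i) aside: (j) operates against (i): the compliance score is 11 points, under the 14 points limit. (k) would limit (j) — the registered capacity is 360 units, meeting the 350 units threshold — but (l) sets (k) aside: (l) is engaged — a current General Registration is held. (m) does not operate here (assessed value is $108,500, not less than $87,000), so (l) stands. Exception (a) does not apply.
All of (b)'s requirements are met (the qualifying period is 325 days, under the 360 days limit; the wastewater is Schedule-A-only). But applying paragraphs (n)–(o): (n) is triggered — a current Standing Approval is held. (o), which would lift (n), is not engaged — the Schedule 6 Exemption Letter is not current. Exception (b) does not apply.
Exception (c) requires that aggregate throughput is below 7,110 units; but aggregate throughput is 7,840 units, not below 7,110 units, so (c) is unavailable.
Exception (d) fails — the facility's floor area is 5,550 m², not less than 5,000 m².
Exception (e) requires that the operator holds a current General Permit from the Valdor Environment Agency; but no General Permit is held, so (e) is unavailable.
No exception is made out. Devika's print shop falls within the general rule.

Yes — Devika's print shop must register with the Waste Registry.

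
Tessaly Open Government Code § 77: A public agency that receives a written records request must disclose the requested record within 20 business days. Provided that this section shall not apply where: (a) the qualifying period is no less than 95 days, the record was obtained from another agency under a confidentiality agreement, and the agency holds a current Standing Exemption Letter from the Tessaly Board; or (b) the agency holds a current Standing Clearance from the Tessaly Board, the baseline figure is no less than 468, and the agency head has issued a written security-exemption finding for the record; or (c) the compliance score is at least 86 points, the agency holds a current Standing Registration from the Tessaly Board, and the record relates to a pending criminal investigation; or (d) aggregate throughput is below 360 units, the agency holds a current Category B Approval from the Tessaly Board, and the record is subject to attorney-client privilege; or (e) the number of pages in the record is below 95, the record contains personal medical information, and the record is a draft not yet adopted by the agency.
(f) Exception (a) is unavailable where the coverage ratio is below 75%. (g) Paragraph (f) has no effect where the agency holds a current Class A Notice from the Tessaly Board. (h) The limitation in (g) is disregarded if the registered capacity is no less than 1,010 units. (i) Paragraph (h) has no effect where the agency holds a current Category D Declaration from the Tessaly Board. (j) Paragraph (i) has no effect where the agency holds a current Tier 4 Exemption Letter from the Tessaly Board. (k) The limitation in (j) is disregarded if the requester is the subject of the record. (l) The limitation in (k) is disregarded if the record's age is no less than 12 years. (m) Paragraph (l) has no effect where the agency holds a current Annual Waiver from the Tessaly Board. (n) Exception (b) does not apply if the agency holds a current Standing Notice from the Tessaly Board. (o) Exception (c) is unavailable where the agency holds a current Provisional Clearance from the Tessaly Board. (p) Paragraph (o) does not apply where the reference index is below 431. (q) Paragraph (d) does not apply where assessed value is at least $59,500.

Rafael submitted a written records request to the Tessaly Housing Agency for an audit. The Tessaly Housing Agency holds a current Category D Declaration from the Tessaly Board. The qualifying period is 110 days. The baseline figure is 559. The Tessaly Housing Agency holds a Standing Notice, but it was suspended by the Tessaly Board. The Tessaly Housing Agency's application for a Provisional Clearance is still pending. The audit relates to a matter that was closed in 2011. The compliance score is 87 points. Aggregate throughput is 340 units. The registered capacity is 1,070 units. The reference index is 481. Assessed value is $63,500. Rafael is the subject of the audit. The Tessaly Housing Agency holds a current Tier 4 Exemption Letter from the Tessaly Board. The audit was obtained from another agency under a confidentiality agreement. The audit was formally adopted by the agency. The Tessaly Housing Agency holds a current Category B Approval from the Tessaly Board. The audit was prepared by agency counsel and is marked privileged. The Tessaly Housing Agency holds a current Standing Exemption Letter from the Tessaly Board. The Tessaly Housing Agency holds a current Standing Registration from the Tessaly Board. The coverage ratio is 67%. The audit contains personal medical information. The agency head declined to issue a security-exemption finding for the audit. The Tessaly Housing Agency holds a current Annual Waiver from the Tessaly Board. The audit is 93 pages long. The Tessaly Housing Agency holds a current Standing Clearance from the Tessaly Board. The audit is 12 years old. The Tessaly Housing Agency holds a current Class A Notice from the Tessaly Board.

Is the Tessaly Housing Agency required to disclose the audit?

No — exception (a) applies; the Tessaly Housing Agency is not required to disclose the audit.

Exception (a): the qualifying period is 110 days, meeting the 95 days threshold; the audit was obtained under a confidentiality agreement; a current Standing Exemption Letter is held — every condition holds. As to paragraphs (f)–(m): (f) is engaged (the coverage ratio is 67%, below the 75% limit), but is set aside by (g): (g) operates against (f): a current Class A Notice is held. (h) is engaged (the registered capacity is 1,070 units, meeting the 1,010 units threshold), but is itself disapplied by (i): (i) operates against (h): a current Category D Declaration is held. (j) applies (a current Tier 4 Exemption Letter is held), but is displaced by (k): (k) operates — Rafael is the subject of the audit. (l) is triggered (the record's age is 12 years, meeting the 12 years threshold), but is overridden by (m): (m) operates against (l): a current Annual Waiver is held. So (a) applies.
Exception (b) does not apply: the agency head declined to issue a security-exemption finding.
Exception (c) does not apply: the audit relates to a closed matter.
Exception (d) is satisfied on its face — aggregate throughput is 340 units, below the 360 units limit; a current Category B Approval is held; the audit is privileged. However, paragraph (q) must be considered: (q) applies — assessed value is $63,500, meeting the $59,500 threshold. So (d) is unavailable.
Exception (e) requires that the record is a draft not yet adopted by the agency; but the audit has been formally adopted, so (e) is unavailable.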